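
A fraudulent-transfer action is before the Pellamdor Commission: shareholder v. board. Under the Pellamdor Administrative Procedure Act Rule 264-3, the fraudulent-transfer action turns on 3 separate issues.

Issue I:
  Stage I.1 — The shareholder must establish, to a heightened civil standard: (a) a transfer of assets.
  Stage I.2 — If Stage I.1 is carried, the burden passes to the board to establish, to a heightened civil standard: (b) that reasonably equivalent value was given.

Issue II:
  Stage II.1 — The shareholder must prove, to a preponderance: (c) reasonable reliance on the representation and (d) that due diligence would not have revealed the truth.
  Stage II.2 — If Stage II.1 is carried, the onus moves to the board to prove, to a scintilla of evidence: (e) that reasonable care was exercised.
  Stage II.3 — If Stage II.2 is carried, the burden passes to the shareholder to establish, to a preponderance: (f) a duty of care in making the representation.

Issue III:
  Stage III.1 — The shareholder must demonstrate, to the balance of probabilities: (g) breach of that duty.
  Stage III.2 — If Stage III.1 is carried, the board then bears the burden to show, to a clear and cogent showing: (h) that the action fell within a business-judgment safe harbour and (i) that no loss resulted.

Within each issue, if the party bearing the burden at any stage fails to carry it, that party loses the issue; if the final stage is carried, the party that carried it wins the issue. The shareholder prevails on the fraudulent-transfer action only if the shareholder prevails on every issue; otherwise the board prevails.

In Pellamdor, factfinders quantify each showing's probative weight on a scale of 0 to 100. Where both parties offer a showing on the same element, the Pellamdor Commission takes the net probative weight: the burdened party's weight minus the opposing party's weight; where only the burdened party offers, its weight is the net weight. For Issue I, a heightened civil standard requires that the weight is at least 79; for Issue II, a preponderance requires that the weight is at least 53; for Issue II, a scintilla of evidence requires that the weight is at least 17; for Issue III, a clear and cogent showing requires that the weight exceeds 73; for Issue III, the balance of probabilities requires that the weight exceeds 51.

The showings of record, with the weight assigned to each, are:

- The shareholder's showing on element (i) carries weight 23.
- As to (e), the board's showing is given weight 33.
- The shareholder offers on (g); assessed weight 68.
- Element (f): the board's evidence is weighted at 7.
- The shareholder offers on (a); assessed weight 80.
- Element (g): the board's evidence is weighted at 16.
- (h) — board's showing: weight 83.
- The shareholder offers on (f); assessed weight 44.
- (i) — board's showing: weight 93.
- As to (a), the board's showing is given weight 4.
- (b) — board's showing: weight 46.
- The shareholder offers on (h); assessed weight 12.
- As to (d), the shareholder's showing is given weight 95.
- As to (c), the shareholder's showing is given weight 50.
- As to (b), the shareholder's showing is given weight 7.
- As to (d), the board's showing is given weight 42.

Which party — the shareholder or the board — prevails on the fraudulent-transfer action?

— Issue I —
At Stage I.1 the shareholder must meet a heightened civil standard (weight is at least 79): on (a) the weight is 80 less the opposing 4 gives net 76, < 79, so (a) does not meet the standard.
  Not every element is met, so the shareholder fails to carry Stage I.1.
The board prevails on this issue.
— Issue II —
Stage II.1 (shareholder, a preponderance, weight is at least 53): (c) 50 < 53 — fails; (d) net 95−42=53 ≥ 53 — meets.
  The shareholder does not carry Stage II.1.
The analysis ends at Stage II.1; the board prevails on this issue.
— Issue III —
Stage III.1 (shareholder, the balance of probabilities, weight exceeds 51): (g) net 68−16=52 > 51 — meets.
  Stage III.1 carried; the burden shifts to the board.
Stage III.2 (board, a clear and cogent showing, weight exceeds 73): (h) net 83−12=71 ≤ 73 — fails; (i) net 93−23=70 ≤ 73 — fails.
  The board does not carry Stage III.2.
The analysis ends at Stage III.2; the shareholder prevails on this issue.
Per-issue: Issue I → board; Issue II → board; Issue III → shareholder. The shareholder must prevail on every issue; overall, the board prevails.

board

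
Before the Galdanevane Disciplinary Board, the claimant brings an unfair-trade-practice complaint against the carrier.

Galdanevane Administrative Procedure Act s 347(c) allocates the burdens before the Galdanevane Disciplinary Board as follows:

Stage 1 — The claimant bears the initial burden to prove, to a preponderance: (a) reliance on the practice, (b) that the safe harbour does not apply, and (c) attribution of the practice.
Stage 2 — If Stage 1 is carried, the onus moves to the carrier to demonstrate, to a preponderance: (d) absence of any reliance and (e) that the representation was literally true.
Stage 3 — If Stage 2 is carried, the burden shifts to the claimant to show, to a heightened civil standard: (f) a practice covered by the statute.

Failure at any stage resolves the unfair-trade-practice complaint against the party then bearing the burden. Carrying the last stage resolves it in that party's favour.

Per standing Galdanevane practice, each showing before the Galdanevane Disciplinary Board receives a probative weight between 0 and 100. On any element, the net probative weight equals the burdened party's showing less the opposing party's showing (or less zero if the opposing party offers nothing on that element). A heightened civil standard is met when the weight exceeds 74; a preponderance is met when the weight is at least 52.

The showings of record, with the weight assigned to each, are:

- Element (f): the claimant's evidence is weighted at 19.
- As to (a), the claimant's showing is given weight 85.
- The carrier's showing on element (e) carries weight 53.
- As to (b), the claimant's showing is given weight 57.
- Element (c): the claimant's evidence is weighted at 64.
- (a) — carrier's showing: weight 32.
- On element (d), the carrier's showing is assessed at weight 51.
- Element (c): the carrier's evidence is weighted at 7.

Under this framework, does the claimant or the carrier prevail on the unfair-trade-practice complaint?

claimant

At Stage 1 the claimant must meet a preponderance (weight is at least 52): on (a) the weight is 85 less the opposing 32 gives net 53, ≥ 52, so (a) meets the standard; on (b) the weight is 57, ≥ 52, so (b) meets the standard; on (c) the weight is 64 less the opposing 7 gives net 57, ≥ 52, so (c) meets the standard.
  The claimant carries Stage 1; the carrier now bears the burden.
At Stage 2 the carrier must meet a preponderance (weight is at least 52): on (d) the weight is 51, < 52, so (d) does not meet the standard; on (e) the weight is 53, ≥ 52, so (e) meets the standard.
  The carrier does not carry Stage 2.
The analysis ends at Stage 2; the claimant prevails.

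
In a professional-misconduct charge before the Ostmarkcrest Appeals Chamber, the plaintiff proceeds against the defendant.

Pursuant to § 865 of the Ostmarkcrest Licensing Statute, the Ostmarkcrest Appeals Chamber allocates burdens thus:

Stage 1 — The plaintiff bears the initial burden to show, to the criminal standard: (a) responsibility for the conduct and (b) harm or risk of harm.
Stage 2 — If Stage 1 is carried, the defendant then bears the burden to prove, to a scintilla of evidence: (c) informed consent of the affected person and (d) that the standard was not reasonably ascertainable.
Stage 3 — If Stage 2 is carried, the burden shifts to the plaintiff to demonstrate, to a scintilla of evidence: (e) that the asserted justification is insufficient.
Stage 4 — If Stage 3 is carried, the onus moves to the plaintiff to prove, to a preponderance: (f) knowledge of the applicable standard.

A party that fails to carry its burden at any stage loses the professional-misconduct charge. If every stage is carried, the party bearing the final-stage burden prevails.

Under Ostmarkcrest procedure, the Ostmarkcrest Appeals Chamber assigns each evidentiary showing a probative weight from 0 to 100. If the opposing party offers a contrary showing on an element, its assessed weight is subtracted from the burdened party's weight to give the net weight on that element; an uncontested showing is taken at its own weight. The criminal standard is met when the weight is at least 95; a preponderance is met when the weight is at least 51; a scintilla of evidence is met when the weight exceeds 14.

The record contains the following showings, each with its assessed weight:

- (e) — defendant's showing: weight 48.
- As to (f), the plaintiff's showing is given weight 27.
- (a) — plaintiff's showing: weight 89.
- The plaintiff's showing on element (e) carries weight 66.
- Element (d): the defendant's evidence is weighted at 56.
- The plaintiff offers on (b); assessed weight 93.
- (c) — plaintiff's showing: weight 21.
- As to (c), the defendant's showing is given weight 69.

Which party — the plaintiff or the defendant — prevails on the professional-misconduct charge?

defendant

At Stage 1 the plaintiff must meet the criminal standard (weight is at least 95): on (a) the weight is 89, < 95, so (a) does not meet the standard; on (b) the weight is 93, which does not reach 95, so (b) does not meet the standard.
  The plaintiff does not carry Stage 1.
The defendant prevails.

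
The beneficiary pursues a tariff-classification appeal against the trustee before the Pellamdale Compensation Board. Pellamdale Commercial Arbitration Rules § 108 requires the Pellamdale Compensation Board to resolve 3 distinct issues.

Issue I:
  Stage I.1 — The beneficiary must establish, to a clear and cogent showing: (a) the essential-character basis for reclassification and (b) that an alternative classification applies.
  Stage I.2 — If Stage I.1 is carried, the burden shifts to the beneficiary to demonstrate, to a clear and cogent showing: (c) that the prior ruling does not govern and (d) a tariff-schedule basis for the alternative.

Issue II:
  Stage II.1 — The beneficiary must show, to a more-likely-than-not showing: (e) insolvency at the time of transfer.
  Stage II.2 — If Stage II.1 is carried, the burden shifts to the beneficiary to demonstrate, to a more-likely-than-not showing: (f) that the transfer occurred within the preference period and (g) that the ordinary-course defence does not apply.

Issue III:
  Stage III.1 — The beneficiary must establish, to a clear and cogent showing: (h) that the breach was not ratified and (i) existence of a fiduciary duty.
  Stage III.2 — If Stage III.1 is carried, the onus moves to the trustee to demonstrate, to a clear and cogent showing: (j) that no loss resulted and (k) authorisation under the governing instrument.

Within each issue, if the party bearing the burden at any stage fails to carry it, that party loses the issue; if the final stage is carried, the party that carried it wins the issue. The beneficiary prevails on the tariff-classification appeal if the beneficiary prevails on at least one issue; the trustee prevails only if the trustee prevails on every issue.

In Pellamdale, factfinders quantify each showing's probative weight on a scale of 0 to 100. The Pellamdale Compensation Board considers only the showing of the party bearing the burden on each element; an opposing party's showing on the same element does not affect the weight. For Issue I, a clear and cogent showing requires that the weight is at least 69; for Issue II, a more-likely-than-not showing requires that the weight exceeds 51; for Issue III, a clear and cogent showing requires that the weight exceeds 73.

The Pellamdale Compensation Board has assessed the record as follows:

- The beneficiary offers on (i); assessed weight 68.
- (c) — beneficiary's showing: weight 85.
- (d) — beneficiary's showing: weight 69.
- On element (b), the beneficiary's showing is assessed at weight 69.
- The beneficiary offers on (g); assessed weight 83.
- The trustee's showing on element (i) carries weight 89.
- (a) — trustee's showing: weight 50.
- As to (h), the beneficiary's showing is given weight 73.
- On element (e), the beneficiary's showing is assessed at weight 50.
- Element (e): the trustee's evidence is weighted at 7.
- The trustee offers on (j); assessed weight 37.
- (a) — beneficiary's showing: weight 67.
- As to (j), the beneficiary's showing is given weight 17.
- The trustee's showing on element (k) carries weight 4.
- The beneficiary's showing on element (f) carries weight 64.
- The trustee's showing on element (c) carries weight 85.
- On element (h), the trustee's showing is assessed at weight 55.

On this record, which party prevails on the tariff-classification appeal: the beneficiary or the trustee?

— Issue I —
Stage I.1 — burden on beneficiary; standard: a clear and cogent showing (weight is at least 69).
    (a): 67 (trustee's 50 disregarded) < 69 [not met]
    (b): 69 ≥ 69 [met]
  Not every element is met, so the beneficiary fails to carry Stage I.1.
The analysis ends at Stage I.1; the trustee prevails on this issue.
— Issue II —
Stage II.1 — burden on beneficiary; standard: a more-likely-than-not showing (weight exceeds 51).
    (e): 50 (trustee's 7 disregarded) ≤ 51 [not met]
  Not every element is met, so the beneficiary fails to carry Stage II.1.
The analysis ends at Stage II.1; the trustee prevails on this issue.
— Issue III —
Stage III.1 (beneficiary, a clear and cogent showing, weight exceeds 73): (h) 73 (trustee's 55 disregarded) ≤ 73 — fails; (i) 68 (trustee's 89 disregarded) ≤ 73 — fails.
  Not every element is met, so the beneficiary fails to carry Stage III.1.
The analysis ends at Stage III.1; the trustee prevails on this issue.
Per-issue: Issue I → trustee; Issue II → trustee; Issue III → trustee. The beneficiary must prevail on at least one issue; overall, the trustee prevails.

trustee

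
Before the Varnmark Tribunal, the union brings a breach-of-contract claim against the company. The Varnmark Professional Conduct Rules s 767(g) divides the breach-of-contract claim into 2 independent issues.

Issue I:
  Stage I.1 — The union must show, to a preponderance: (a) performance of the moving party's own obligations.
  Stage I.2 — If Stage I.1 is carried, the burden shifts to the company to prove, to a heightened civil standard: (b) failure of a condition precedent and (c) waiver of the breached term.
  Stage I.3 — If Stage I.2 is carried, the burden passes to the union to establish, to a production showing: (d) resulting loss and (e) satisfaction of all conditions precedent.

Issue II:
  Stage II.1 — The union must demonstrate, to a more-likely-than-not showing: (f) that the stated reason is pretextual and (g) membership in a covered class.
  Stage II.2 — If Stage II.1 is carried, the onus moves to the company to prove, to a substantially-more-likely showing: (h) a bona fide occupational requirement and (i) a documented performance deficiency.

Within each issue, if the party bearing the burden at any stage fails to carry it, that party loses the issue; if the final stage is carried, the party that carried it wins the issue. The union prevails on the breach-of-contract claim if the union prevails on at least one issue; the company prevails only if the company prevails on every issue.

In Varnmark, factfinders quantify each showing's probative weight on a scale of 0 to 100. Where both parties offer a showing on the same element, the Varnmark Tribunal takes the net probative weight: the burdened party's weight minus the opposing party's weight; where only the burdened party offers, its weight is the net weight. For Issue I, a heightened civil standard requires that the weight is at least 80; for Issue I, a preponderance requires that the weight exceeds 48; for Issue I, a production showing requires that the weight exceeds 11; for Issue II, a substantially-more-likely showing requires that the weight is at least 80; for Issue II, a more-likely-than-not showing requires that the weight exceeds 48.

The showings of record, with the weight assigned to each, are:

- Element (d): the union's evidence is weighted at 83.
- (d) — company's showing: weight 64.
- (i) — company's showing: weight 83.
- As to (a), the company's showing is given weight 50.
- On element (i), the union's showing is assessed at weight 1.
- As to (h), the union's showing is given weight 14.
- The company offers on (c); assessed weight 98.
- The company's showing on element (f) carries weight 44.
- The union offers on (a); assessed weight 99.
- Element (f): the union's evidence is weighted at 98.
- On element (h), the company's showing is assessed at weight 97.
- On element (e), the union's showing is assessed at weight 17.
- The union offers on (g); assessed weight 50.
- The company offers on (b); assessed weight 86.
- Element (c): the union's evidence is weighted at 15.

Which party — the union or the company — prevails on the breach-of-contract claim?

— Issue I —
At Stage I.1 the union must meet a preponderance (weight exceeds 48): on (a) the weight is 99 less the opposing 50 gives net 49, > 48, so (a) meets the standard.
  Stage I.1 carried; the burden shifts to the company.
At Stage I.2 the company must meet a heightened civil standard (weight is at least 80): on (b) the weight is 86, ≥ 80, so (b) meets the standard; on (c) the weight is 98 less the opposing 15 gives net 83, which does reach 80, so (c) meets the standard.
  Stage I.2 carried; the burden shifts to the union.
At Stage I.3 the union must meet a production showing (weight exceeds 11): on (d) the weight is 83 less the opposing 64 gives net 19, > 11, so (d) meets the standard; on (e) the weight is 17, > 11, so (e) meets the standard.
  Stage I.3 carried; the final stage is satisfied.
All stages carried — the union prevails on this issue.
— Issue II —
At Stage II.1 the union must meet a more-likely-than-not showing (weight exceeds 48): on (f) the weight is 98 less the opposing 44 gives net 54, which does exceed 48, so (f) meets the standard; on (g) the weight is 50, > 48, so (g) meets the standard.
  Stage II.1 is satisfied; the onus moves to the company.
At Stage II.2 the company must meet a substantially-more-likely showing (weight is at least 80): on (h) the weight is 97 less the opposing 14 gives net 83, ≥ 80, so (h) meets the standard; on (i) the weight is 83 less the opposing 1 gives net 82, ≥ 80, so (i) meets the standard.
  Stage II.2 carried; the final stage is satisfied.
All stages carried — the company prevails on this issue.
Per-issue: Issue I → union; Issue II → company. The union must prevail on at least one issue; overall, the union prevails.

union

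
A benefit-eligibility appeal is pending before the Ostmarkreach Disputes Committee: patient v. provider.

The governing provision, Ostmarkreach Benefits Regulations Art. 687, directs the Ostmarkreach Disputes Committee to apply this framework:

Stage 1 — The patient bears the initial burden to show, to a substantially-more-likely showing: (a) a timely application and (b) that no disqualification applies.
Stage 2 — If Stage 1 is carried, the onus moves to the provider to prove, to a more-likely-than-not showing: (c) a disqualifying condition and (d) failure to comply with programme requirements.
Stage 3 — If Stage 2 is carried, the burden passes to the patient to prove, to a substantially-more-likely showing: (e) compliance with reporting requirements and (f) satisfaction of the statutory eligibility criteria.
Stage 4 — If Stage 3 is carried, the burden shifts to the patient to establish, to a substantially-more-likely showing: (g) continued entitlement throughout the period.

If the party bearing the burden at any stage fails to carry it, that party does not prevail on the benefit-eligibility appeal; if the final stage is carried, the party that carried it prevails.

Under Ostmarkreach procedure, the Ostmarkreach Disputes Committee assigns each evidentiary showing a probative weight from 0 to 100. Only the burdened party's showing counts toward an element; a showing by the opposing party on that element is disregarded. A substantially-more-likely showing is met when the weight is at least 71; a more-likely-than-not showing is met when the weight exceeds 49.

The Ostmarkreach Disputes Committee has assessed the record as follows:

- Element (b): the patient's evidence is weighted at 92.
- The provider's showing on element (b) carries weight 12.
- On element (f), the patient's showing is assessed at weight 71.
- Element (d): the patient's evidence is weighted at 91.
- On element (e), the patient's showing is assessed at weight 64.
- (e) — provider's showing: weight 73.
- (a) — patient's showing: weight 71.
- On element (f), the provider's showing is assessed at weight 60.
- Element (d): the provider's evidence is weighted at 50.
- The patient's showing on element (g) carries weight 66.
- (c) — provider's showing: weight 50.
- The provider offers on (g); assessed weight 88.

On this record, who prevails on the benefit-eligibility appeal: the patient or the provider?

Stage 1 (patient, a substantially-more-likely showing, weight is at least 71): (a) 71 ≥ 71 — meets; (b) 92 (provider's 12 disregarded) ≥ 71 — meets.
  All elements met. The burden passes to the provider.
Stage 2 (provider, a more-likely-than-not showing, weight exceeds 49): (c) 50 > 49 — meets; (d) 50 (patient's 91 disregarded) > 49 — meets.
  Stage 2 is satisfied; the onus moves to the patient.
Stage 3 (patient, a substantially-more-likely showing, weight is at least 71): (e) 64 (provider's 73 disregarded) < 71 — fails; (f) 71 (provider's 60 disregarded) ≥ 71 — meets.
  The patient does not carry Stage 3.
The analysis ends at Stage 3; the provider prevails.

provider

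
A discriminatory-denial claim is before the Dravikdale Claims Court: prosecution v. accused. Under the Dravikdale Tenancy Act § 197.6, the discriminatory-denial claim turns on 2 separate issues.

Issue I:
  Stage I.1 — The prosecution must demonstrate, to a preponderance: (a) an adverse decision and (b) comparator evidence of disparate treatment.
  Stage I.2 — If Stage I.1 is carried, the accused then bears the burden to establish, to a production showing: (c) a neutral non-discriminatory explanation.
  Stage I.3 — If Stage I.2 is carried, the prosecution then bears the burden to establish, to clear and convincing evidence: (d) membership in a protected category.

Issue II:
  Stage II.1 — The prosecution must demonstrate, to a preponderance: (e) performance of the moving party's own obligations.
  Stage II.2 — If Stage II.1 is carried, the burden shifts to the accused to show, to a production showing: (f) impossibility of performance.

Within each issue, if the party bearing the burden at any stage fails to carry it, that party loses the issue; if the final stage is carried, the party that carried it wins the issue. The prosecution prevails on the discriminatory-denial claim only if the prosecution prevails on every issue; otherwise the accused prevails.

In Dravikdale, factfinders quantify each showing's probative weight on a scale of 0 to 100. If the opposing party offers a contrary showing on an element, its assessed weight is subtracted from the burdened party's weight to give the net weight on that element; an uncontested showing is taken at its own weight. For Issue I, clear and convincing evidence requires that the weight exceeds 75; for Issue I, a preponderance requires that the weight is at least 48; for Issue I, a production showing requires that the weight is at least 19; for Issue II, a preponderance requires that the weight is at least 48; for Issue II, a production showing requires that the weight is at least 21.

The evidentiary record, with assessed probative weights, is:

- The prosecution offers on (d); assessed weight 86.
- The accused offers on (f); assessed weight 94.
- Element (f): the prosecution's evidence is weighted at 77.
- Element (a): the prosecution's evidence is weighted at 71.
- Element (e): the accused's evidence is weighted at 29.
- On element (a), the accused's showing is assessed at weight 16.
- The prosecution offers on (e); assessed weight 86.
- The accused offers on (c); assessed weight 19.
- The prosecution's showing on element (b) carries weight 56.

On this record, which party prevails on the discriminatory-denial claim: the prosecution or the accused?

prosecution

— Issue I —
At Stage I.1 the prosecution must meet a preponderance (weight is at least 48): on (a) the weight is 71 less the opposing 16 gives net 55, which does reach 48, so (a) meets the standard; on (b) the weight is 56, ≥ 48, so (b) meets the standard.
  The prosecution carries Stage I.1; the accused now bears the burden.
At Stage I.2 the accused must meet a production showing (weight is at least 19): on (c) the weight is 19, ≥ 19, so (c) meets the standard.
  The accused carries Stage I.2; the prosecution now bears the burden.
At Stage I.3 the prosecution must meet clear and convincing evidence (weight exceeds 75): on (d) the weight is 86, > 75, so (d) meets the standard.
  All elements met at the final stage.
All stages carried — the prosecution prevails on this issue.
— Issue II —
Stage II.1 (prosecution, a preponderance, weight is at least 48): (e) net 86−29=57 ≥ 48 — meets.
  Stage II.1 is satisfied; the onus moves to the accused.
Stage II.2 (accused, a production showing, weight is at least 21): (f) net 94−77=17 < 21 — fails.
  Stage II.2 not carried; the accused fails its burden.
The prosecution prevails on this issue.
Per-issue: Issue I → prosecution; Issue II → prosecution. The prosecution must prevail on every issue; overall, the prosecution prevails.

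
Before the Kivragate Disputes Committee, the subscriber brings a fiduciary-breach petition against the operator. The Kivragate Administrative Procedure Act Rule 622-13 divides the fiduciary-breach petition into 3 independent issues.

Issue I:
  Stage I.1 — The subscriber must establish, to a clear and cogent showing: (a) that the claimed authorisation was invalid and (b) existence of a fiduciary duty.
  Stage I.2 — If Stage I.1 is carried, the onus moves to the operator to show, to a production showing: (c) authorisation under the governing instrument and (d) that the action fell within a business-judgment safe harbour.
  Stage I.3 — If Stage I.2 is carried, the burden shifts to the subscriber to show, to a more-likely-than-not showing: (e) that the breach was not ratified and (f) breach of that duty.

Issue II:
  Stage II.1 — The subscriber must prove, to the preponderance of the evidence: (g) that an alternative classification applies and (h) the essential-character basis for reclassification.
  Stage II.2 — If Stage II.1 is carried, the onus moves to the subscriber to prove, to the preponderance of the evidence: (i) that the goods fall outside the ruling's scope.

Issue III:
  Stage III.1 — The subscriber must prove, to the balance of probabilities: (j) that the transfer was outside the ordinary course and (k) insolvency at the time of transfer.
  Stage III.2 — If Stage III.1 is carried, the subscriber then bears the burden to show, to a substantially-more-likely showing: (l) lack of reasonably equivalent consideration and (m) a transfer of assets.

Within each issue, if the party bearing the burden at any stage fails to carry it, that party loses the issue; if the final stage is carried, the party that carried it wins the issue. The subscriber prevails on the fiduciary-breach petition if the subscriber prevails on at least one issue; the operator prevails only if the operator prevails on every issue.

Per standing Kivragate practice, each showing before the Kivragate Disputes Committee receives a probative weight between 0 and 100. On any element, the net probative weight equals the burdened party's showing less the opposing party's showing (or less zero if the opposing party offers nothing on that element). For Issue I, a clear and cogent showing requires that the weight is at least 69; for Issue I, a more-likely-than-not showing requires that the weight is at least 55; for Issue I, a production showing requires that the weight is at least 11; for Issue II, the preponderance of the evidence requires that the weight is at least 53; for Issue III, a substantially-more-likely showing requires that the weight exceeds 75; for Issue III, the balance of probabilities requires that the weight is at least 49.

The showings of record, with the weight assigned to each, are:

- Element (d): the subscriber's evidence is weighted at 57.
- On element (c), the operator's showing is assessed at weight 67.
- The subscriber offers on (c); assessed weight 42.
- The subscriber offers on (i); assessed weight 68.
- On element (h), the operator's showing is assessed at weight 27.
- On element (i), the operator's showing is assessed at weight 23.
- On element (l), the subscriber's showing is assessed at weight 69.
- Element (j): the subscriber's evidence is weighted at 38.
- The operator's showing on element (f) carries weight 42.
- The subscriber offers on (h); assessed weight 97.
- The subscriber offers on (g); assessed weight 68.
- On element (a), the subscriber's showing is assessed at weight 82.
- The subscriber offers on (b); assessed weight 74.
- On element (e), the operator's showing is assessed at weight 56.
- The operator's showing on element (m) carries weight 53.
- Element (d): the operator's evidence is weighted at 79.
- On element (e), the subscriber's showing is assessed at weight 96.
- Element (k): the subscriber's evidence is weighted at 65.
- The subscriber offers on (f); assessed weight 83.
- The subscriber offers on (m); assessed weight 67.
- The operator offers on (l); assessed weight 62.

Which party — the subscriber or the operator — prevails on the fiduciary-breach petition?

operator

— Issue I —
Stage I.1 — burden on subscriber; standard: a clear and cogent showing (weight is at least 69).
    (a): 82 ≥ 69 [met]
    (b): 74 ≥ 69 [met]
  Stage I.1 carried; the burden shifts to the operator.
Stage I.2 — burden on operator; standard: a production showing (weight is at least 11).
    (c): 67 − 42 = 25 ≥ 11 [met]
    (d): 79 − 57 = 22 ≥ 11 [met]
  Stage I.2 is satisfied; the onus moves to the subscriber.
Stage I.3 — burden on subscriber; standard: a more-likely-than-not showing (weight is at least 55).
    (e): 96 − 56 = 40 < 55 [not met]
    (f): 83 − 42 = 41 < 55 [not met]
  Stage I.3 not carried; the subscriber fails its burden.
The operator prevails on this issue.
— Issue II —
Stage II.1 (subscriber, the preponderance of the evidence, weight is at least 53): (g) 68 ≥ 53 — meets; (h) net 97−27=70 ≥ 53 — meets.
  Stage II.1 is satisfied; the subscriber continues to bear the burden.
Stage II.2 (subscriber, the preponderance of the evidence, weight is at least 53): (i) net 68−23=45 < 53 — fails.
  Not every element is met, so the subscriber fails to carry Stage II.2.
The operator prevails on this issue.
— Issue III —
Stage III.1 — burden on subscriber; standard: the balance of probabilities (weight is at least 49).
    (j): 38 < 49 [not met]
    (k): 65 ≥ 49 [met]
  The subscriber does not carry Stage III.1.
The analysis ends at Stage III.1; the operator prevails on this issue.
Per-issue: Issue I → operator; Issue II → operator; Issue III → operator. The subscriber must prevail on at least one issue; overall, the operator prevails.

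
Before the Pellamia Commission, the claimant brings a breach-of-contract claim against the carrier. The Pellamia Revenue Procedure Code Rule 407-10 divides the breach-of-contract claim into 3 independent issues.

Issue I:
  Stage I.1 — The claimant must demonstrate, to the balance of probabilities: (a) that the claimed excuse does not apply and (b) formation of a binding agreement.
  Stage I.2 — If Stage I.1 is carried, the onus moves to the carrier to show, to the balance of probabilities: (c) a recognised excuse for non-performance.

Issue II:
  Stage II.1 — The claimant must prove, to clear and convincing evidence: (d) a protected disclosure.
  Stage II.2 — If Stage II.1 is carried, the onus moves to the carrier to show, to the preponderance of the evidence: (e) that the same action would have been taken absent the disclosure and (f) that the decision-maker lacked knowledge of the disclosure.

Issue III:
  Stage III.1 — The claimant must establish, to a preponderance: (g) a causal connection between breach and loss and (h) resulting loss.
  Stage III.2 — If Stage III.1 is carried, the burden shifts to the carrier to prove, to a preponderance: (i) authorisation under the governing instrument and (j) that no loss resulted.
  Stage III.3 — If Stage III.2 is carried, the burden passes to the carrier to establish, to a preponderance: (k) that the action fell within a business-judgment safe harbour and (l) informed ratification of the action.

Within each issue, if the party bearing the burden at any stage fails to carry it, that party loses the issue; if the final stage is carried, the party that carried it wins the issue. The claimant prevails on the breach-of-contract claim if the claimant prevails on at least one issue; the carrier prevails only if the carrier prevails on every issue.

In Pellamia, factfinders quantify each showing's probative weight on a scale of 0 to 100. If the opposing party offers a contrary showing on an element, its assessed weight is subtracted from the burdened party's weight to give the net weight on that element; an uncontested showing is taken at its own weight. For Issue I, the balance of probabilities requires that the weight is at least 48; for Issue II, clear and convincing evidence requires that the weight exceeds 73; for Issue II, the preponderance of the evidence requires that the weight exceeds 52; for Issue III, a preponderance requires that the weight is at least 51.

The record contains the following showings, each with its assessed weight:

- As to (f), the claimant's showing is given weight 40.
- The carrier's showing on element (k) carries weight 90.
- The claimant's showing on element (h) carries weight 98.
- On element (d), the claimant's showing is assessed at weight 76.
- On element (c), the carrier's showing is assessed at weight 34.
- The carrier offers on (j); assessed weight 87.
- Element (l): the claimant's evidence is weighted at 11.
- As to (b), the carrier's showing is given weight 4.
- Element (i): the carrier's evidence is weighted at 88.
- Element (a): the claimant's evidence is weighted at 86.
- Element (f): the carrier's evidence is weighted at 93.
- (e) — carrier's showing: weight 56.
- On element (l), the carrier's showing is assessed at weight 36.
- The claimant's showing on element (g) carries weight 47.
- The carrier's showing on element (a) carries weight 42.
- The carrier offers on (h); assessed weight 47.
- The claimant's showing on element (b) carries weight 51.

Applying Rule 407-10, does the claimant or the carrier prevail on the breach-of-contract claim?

carrier

— Issue I —
At Stage I.1 the claimant must meet the balance of probabilities (weight is at least 48): on (a) the weight is 86 less the opposing 42 gives net 44, < 48, so (a) does not meet the standard; on (b) the weight is 51 less the opposing 4 gives net 47, which does not reach 48, so (b) does not meet the standard.
  Stage I.1 not carried; the claimant fails its burden.
The carrier prevails on this issue.
— Issue II —
At Stage II.1 the claimant must meet clear and convincing evidence (weight exceeds 73): on (d) the weight is 76, > 73, so (d) meets the standard.
  All elements met. The burden passes to the carrier.
At Stage II.2 the carrier must meet the preponderance of the evidence (weight exceeds 52): on (e) the weight is 56, > 52, so (e) meets the standard; on (f) the weight is 93 less the opposing 40 gives net 53, > 52, so (f) meets the standard.
  The carrier carries the last stage.
With every stage satisfied, the carrier prevails on this issue.
— Issue III —
At Stage III.1 the claimant must meet a preponderance (weight is at least 51): on (g) the weight is 47, < 51, so (g) does not meet the standard; on (h) the weight is 98 less the opposing 47 gives net 51, which does reach 51, so (h) meets the standard.
  Not every element is met, so the claimant fails to carry Stage III.1.
The analysis ends at Stage III.1; the carrier prevails on this issue.
Per-issue: Issue I → carrier; Issue II → carrier; Issue III → carrier. The claimant must prevail on at least one issue; overall, the carrier prevails.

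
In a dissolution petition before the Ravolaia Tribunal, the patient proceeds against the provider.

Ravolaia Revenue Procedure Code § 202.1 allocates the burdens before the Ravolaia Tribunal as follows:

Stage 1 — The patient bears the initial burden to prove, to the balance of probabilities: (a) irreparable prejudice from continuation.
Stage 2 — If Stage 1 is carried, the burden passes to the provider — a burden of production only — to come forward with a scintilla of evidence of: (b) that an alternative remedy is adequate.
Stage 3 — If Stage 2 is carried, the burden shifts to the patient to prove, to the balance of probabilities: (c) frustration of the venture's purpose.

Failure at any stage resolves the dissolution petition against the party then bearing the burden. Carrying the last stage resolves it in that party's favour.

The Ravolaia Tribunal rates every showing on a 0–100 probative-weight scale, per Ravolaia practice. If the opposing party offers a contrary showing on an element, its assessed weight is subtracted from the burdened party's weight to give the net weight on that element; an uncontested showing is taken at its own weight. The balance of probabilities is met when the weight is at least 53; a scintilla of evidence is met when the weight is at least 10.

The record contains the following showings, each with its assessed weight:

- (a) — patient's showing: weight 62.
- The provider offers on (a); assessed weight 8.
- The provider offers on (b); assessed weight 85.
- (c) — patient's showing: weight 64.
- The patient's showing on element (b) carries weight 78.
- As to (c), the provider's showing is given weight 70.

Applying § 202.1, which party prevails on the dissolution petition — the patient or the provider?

Stage 1 — burden on patient; standard: the balance of probabilities (weight is at least 53).
    (a): 62 − 8 = 54 ≥ 53 [met]
  Stage 1 is satisfied; the onus moves to the provider.
Stage 2 — burden on provider; standard: a scintilla of evidence (weight is at least 10).
    (b): 85 − 78 = 7 < 10 [not met]
  The provider does not carry Stage 2.
The analysis ends at Stage 2; the patient prevails.

patient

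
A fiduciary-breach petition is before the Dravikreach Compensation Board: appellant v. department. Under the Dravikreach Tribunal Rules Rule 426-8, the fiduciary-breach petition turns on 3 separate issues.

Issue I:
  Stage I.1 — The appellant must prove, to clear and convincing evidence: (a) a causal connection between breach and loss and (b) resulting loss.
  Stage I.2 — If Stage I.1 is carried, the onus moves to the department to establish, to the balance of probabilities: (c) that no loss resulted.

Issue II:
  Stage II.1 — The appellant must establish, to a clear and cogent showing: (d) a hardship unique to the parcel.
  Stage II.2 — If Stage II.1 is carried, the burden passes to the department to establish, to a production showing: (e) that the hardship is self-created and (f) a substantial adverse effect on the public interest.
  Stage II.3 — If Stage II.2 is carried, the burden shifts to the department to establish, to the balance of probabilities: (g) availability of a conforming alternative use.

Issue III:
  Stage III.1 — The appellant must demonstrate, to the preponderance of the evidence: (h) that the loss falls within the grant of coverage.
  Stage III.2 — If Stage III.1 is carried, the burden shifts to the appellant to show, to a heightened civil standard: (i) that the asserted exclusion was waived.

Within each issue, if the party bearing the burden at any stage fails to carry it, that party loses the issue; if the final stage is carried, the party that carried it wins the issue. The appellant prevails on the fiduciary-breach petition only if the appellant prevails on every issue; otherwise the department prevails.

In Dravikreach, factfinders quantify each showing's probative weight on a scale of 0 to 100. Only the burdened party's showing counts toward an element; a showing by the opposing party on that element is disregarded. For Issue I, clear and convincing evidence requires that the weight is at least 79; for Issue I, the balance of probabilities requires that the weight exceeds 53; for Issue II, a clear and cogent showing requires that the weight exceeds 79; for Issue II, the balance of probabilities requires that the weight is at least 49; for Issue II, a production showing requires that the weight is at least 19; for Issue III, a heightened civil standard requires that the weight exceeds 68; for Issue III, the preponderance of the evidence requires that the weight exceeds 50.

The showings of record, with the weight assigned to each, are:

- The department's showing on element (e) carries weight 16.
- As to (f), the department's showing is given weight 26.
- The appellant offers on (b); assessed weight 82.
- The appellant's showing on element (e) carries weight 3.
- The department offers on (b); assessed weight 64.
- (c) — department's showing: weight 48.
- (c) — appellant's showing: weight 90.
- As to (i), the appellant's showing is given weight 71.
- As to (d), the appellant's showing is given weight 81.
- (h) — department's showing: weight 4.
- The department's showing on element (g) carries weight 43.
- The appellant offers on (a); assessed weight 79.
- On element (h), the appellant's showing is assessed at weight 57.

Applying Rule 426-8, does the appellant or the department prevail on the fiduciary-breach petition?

— Issue I —
Stage I.1 (appellant, clear and convincing evidence, weight is at least 79): (a) 79 ≥ 79 — meets; (b) 82 (department's 64 disregarded) ≥ 79 — meets.
  Stage I.1 carried; the burden shifts to the department.
Stage I.2 (department, the balance of probabilities, weight exceeds 53): (c) 48 (appellant's 90 disregarded) ≤ 53 — fails.
  Not every element is met, so the department fails to carry Stage I.2.
So the appellant prevails on this issue.
— Issue II —
At Stage II.1 the appellant must meet a clear and cogent showing (weight exceeds 79): on (d) the weight is 81, which does exceed 79, so (d) meets the standard.
  Stage II.1 is satisfied; the onus moves to the department.
At Stage II.2 the department must meet a production showing (weight is at least 19): on (e) the weight is 16 (the appellant's 3 is given no effect), < 19, so (e) does not meet the standard; on (f) the weight is 26, which does reach 19, so (f) meets the standard.
  Not every element is met, so the department fails to carry Stage II.2.
So the appellant prevails on this issue.
— Issue III —
At Stage III.1 the appellant must meet the preponderance of the evidence (weight exceeds 50): on (h) the weight is 57 (the department's 4 is given no effect), which does exceed 50, so (h) meets the standard.
  Stage III.1 carried; the burden remains with the appellant.
At Stage III.2 the appellant must meet a heightened civil standard (weight exceeds 68): on (i) the weight is 71, > 68, so (i) meets the standard.
  All elements met at the final stage.
Every stage carried; the appellant prevails on this issue.
Per-issue: Issue I → appellant; Issue II → appellant; Issue III → appellant. The appellant must prevail on every issue; overall, the appellant prevails.

appellant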